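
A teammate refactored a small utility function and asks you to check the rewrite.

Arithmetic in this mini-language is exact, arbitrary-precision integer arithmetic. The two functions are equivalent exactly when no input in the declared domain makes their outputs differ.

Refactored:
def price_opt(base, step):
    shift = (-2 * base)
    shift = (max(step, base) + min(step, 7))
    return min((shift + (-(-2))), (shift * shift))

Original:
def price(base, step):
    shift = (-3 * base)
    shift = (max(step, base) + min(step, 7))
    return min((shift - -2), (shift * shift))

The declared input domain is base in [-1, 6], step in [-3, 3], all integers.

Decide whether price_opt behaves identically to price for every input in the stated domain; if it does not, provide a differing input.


Equivalent. The suspicious edit (`-3` became `-2`) never changes the result for any input inside the declared domain.
Across all 56 domain points the two functions coincide.
One worked example (base=4, step=-2) — price: shift=-12, then shift=2, then returns 4; price_opt: shift=-8, then shift=2, then returns 4; agreement on 4.
verdict: equivalent


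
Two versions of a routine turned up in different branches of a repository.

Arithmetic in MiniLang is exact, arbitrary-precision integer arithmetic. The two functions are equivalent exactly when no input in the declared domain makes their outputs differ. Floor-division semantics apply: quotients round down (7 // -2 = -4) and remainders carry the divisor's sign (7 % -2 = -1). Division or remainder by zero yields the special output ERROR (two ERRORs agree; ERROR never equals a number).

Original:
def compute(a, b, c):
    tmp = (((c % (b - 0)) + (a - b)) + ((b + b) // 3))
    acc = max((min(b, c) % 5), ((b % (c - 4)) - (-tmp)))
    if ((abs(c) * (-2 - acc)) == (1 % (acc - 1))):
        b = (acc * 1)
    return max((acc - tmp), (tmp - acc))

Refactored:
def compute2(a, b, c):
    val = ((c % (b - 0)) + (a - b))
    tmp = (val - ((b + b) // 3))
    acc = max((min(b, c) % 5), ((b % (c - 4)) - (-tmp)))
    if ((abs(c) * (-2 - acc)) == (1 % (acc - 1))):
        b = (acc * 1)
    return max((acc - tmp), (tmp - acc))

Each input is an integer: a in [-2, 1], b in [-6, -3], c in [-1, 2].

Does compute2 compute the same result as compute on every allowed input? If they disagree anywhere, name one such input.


a=-2, b=-6, c=-1 yields 5 from compute but 1 from compute2.
verdict: not equivalent; witness: a=-2, b=-6, c=-1


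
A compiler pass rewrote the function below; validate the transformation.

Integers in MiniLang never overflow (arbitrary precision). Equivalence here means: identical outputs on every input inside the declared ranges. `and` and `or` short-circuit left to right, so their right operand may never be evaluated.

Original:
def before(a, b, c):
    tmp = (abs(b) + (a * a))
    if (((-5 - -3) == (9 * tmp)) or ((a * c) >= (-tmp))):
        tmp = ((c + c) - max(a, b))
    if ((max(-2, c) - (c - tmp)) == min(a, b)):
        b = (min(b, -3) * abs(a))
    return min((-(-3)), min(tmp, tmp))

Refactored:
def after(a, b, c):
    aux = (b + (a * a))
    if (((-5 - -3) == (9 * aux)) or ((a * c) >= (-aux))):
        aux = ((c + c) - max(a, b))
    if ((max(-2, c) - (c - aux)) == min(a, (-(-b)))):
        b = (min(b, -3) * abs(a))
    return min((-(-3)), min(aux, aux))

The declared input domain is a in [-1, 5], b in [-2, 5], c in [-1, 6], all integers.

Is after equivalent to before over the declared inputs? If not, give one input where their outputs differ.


Try a=-1, b=-2, c=0.
before: tmp = 3; (((-5 - -3) == (9 * tmp)) or ((a * c) >= (-tmp))) -> true; tmp = 1; ((max(-2, c) - (c - tmp)) == min(a, b)) -> false; return 1
after: aux = -1; (((-5 - -3) == (9 * aux)) or ((a * c) >= (-aux))) -> false; ((max(-2, c) - (c - aux)) == min(a, (-(-b)))) -> false; return -1
1 != -1, so the rewrite changes behavior.
verdict: not equivalent; witness: a=-1, b=-2, c=0


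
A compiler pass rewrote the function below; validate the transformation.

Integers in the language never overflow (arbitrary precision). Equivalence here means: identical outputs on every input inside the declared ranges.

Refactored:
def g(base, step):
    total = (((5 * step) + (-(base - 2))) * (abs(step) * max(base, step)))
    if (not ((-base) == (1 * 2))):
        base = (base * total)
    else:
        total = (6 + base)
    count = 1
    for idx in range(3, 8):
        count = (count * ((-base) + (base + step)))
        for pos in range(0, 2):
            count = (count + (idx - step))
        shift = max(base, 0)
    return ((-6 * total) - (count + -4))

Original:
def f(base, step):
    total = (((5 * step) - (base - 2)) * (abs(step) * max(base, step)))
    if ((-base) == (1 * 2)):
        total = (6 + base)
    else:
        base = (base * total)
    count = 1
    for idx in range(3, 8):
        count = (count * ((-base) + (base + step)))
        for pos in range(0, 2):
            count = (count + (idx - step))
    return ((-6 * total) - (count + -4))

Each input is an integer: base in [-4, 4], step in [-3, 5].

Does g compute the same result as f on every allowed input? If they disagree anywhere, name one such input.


Among the additions is an assignment to `shift` whose value nothing reads, and its value is discarded; all 81 inputs agree.
verdict: equivalent


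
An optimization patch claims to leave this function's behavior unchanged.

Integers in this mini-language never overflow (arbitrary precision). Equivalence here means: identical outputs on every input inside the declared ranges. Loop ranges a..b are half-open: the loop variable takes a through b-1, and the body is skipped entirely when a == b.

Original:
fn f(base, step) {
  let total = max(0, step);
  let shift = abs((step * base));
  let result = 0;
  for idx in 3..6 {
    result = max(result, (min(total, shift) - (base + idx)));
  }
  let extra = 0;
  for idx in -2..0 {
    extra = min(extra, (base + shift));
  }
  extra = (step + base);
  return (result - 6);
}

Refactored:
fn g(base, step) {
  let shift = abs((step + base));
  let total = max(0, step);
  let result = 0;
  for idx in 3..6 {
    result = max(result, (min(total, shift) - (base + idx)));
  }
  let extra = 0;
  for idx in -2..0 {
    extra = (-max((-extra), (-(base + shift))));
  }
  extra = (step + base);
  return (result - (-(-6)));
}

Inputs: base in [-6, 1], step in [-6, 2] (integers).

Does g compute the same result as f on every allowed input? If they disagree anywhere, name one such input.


Take base=-3, step=2.
f: total becomes 2; next shift becomes 6; next result becomes 0; next at idx=3:; next result becomes 2; next at idx=4:; next result becomes 2; next at idx=5:; next result becomes 2; next extra becomes 0; next at idx=-2:; next extra becomes 0; next at idx=-1:; next extra becomes 0; next extra becomes -1; next final value -4
g: shift becomes 1; next total becomes 2; next result becomes 0; next at idx=3:; next result becomes 1; next at idx=4:; next result becomes 1; next at idx=5:; next result becomes 1; next extra becomes 0; next at idx=-2:; next extra becomes -2; next at idx=-1:; next extra becomes -2; next extra becomes -1; next final value -5
-4 != -5, so the rewrite changes behavior.
verdict: not equivalent; witness: base=-3, step=2


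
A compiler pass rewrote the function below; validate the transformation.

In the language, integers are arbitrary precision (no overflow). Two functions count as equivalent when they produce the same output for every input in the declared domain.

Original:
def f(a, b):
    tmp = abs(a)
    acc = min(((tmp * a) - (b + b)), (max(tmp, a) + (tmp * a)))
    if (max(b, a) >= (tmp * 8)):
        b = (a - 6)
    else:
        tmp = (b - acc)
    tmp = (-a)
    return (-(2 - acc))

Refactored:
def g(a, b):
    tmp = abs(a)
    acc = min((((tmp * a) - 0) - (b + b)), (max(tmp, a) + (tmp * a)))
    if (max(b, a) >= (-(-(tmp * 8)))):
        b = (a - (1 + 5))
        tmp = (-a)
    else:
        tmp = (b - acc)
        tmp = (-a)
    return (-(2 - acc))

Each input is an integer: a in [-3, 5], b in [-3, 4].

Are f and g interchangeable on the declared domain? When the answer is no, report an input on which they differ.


The two versions differ — the changes include arithmetic usage differs, constant usage differs, statement counts differ.
Tracing a=-3, b=-3: f: tmp=3, then acc=-6, then (max(b, a) >= (tmp * 8)) is false, then tmp=3, then tmp=3, then returns -8 | g: tmp=3, then acc=-6, then (max(b, a) >= (-(-(tmp * 8)))) is false, then tmp=3, then tmp=3, then returns -8 — matching result -8.
Sweeping the whole domain (72 inputs) finds no disagreement.
verdict: equivalent


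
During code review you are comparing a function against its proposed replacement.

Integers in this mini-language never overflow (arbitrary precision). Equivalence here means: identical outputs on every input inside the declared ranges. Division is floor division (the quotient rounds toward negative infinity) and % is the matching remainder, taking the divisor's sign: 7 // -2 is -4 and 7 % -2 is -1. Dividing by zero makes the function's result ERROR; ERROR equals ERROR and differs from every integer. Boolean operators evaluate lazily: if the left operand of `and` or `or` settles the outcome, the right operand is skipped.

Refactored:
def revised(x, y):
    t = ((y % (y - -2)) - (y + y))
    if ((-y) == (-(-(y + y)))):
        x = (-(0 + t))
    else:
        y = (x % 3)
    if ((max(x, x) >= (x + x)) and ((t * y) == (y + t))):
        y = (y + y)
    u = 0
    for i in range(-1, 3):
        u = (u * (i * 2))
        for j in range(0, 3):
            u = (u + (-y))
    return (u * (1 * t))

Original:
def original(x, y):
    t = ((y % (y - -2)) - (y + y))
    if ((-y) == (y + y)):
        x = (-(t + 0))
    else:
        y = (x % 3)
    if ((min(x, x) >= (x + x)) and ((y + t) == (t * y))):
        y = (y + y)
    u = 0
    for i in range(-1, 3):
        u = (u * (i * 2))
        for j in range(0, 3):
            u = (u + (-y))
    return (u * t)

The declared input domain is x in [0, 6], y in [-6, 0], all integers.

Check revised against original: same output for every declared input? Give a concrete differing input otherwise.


Although `min(x, x)` became `max(x, x)`, no input in the stated domain can expose it.
As a probe, take x=1, y=0: original runs t becomes 0; next ((-y) == (y + y)) evaluates to true; next x becomes 0; next ((min(x, x) >= (x + x)) and ((y + t) == (t * y))) evaluates to true; next y becomes 0; next u becomes 0; next at i=-1:; next u becomes 0; next at j=0:; next u becomes 0; next at j=1:; next u becomes 0; next at j=2:; next u becomes 0; next at i=0:; next u becomes 0; next at j=0:; next u becomes 0; next at j=1:; next u becomes 0; next at j=2:; next u becomes 0; next at i=1:; next u becomes 0; next at j=0:; next u becomes 0; next at j=1:; next u becomes 0; next at j=2:; next u becomes 0; next at i=2:; next u becomes 0; next at j=0:; next u becomes 0; next at j=1:; next u becomes 0; next at j=2:; next u becomes 0; next final value 0; revised runs t becomes 0; next ((-y) == (-(-(y + y)))) evaluates to true; next x becomes 0; next ((max(x, x) >= (x + x)) and ((t * y) == (y + t))) evaluates to true; next y becomes 0; next u becomes 0; next at i=-1:; next u becomes 0; next at j=0:; next u becomes 0; next at j=1:; next u becomes 0; next at j=2:; next u becomes 0; next at i=0:; next u becomes 0; next at j=0:; next u becomes 0; next at j=1:; next u becomes 0; next at j=2:; next u becomes 0; next at i=1:; next u becomes 0; next at j=0:; next u becomes 0; next at j=1:; next u becomes 0; next at j=2:; next u becomes 0; next at i=2:; next u becomes 0; next at j=0:; next u becomes 0; next at j=1:; next u becomes 0; next at j=2:; next u becomes 0; next final value 0; both end at 0.
Every one of the 49 inputs gives matching results.
verdict: equivalent


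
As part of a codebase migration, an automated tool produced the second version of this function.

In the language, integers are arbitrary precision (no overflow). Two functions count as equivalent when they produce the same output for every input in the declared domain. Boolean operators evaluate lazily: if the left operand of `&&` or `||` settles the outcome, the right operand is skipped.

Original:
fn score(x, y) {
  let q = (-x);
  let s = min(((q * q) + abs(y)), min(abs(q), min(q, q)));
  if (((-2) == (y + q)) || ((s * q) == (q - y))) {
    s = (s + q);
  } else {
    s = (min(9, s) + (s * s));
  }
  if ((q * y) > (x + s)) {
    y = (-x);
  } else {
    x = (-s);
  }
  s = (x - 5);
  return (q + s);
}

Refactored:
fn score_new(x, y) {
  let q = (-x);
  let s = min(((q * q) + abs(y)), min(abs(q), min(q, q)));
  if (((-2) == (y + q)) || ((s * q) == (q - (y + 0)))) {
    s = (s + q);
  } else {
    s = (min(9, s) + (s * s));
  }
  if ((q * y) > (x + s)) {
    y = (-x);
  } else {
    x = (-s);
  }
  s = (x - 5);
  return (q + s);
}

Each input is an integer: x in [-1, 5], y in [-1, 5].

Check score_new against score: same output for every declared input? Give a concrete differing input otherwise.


The two are interchangeable: constant usage differs, arithmetic usage differs, and every declared input agrees.
One worked example (x=0, y=2) — score: q := 0 | s := 0 | (((-2) == (y + q)) || ((s * q) == (q - y))): false | s := 0 | ((q * y) > (x + s)): false | x := 0 | s := -5 | result -5; score_new: q := 0 | s := 0 | (((-2) == (y + q)) || ((s * q) == (q - (y + 0)))): false | s := 0 | ((q * y) > (x + s)): false | x := 0 | s := -5 | result -5; agreement on -5.
Sweeping the whole domain (49 inputs) finds no disagreement.
verdict: equivalent


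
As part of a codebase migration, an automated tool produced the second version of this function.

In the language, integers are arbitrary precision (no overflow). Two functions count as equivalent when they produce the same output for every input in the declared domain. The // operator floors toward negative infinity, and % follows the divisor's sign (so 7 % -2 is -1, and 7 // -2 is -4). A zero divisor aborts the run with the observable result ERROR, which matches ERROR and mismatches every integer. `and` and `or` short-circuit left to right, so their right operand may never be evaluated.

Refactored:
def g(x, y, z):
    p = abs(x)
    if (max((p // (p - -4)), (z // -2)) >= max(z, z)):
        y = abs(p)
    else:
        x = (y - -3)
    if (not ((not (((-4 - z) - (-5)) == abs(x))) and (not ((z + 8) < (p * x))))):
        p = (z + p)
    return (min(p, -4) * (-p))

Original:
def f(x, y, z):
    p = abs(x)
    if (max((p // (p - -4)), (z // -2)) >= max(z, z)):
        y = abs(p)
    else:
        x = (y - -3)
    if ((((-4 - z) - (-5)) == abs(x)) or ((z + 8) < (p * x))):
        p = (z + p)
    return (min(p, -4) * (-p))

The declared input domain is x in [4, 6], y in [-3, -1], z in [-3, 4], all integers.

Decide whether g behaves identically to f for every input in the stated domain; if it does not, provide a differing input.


Comparing the listings, the differences include: boolean connective usage differs.
As a probe, take x=6, y=-2, z=2: f runs p = 6; (max((p // (p - -4)), (z // -2)) >= max(z, z)) -> false; x = 1; ((((-4 - z) - (-5)) == abs(x)) or ((z + 8) < (p * x))) -> false; return 24; g runs p = 6; (max((p // (p - -4)), (z // -2)) >= max(z, z)) -> false; x = 1; (not ((not (((-4 - z) - (-5)) == abs(x))) and (not ((z + 8) < (p * x))))) -> false; return 24; both end at 24.
Every one of the 72 inputs gives matching results.
verdict: equivalent


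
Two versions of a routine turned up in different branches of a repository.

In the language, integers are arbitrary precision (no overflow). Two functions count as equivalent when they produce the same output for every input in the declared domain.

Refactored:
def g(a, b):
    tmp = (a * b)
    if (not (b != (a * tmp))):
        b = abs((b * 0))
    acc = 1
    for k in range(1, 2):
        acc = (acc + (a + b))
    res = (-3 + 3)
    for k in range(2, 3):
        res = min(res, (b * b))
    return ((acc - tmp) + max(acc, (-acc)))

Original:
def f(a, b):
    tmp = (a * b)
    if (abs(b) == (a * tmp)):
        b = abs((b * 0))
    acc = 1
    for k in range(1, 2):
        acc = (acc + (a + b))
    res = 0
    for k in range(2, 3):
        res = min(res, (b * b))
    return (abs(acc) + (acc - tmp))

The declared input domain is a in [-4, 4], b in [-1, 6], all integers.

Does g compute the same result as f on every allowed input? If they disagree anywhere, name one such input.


There is a counterexample at a=1, b=-1: 3 on one side, 5 on the other.
f: tmp := -1 | (abs(b) == (a * tmp)): false | acc := 1 | iter k=1: | acc := 1 | res := 0 | iter k=2: | res := 0 | result 3
g: tmp := -1 | (not (b != (a * tmp))): true | b := 0 | acc := 1 | iter k=1: | acc := 2 | res := 0 | iter k=2: | res := 0 | result 5
verdict: not equivalent; witness: a=1, b=-1


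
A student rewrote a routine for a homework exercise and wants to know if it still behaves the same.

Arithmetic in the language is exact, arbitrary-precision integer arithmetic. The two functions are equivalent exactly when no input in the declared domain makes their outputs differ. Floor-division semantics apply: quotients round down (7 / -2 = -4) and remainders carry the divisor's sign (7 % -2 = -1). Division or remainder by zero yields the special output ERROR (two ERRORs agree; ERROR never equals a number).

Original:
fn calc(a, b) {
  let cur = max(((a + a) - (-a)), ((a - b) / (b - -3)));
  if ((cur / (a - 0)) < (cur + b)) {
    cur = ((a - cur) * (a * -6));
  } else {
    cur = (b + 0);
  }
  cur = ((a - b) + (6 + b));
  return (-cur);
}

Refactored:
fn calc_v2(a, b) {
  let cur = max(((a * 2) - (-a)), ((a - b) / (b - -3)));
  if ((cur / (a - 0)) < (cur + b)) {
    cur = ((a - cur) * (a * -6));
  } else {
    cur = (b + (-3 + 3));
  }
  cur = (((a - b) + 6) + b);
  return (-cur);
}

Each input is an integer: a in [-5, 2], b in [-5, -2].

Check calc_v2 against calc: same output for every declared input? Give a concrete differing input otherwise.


Differences: constant usage differs; and arithmetic usage differs — yet all 32 inputs agree.
verdict: equivalent


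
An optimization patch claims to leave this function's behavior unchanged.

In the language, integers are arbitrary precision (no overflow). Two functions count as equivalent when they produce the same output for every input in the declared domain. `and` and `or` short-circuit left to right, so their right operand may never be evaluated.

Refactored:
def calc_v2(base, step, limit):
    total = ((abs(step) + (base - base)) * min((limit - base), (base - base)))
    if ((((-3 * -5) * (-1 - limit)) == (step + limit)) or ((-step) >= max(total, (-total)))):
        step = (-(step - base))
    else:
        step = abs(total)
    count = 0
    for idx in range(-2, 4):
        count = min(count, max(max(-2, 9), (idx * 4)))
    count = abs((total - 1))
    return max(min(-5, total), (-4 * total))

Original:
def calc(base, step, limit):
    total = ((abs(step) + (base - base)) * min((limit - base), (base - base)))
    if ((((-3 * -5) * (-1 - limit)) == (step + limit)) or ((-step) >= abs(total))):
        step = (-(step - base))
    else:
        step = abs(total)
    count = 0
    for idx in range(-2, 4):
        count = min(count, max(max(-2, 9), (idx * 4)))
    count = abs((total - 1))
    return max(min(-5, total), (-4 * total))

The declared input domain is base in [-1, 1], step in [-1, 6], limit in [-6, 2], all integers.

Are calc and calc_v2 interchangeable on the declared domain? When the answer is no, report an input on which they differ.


Changes here: min/max/abs usage differs; the full 216-point sweep finds no disagreement.
verdict: equivalent


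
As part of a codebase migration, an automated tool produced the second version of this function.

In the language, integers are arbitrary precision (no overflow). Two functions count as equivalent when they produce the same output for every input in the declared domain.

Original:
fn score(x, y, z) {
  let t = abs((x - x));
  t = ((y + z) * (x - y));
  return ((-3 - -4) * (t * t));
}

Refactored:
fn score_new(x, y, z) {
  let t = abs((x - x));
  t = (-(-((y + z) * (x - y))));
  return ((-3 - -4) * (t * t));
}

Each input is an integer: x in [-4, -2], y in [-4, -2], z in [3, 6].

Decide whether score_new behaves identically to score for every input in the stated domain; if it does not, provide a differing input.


Comparing the listings, the differences include: same computation, different form.
Tracing x=-2, y=-3, z=4: score: t = 0; t = 1; return 1 | score_new: t = 0; t = 1; return 1 — matching result 1.
Across all 36 domain points the two functions coincide.
verdict: equivalent


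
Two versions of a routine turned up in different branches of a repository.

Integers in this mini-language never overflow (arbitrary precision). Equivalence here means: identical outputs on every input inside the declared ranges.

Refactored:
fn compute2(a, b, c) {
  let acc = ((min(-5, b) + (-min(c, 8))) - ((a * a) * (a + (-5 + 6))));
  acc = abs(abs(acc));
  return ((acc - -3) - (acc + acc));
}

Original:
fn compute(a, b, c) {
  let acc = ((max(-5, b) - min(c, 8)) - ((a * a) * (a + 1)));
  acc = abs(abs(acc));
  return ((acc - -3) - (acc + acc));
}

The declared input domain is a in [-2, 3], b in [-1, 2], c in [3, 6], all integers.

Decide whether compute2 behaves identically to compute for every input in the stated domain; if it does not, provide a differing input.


Try a=-2, b=-1, c=3.
compute: acc=0, then acc=0, then returns 3
compute2: acc=-4, then acc=4, then returns -1
3 vs -1 — the two versions disagree here.
verdict: not equivalent; witness: a=-2, b=-1, c=3


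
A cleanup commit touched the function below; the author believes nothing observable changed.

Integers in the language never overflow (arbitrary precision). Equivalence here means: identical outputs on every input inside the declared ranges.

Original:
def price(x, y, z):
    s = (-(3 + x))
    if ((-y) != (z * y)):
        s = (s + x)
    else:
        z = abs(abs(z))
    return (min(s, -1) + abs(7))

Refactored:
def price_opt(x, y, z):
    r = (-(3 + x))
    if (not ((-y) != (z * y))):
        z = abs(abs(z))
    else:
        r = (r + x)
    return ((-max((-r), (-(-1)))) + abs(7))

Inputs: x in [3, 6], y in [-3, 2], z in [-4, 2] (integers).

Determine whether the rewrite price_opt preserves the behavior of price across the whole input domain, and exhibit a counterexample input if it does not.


The two are interchangeable: boolean connective usage differs, min/max/abs usage differs, local variable names differ, and every declared input agrees.
As a probe, take x=3, y=0, z=0: price runs s = -6; ((-y) != (z * y)) -> false; z = 0; return 1; price_opt runs r = -6; (not ((-y) != (z * y))) -> true; z = 0; return 1; both end at 1.
Sweeping the whole domain (168 inputs) finds no disagreement.
verdict: equivalent


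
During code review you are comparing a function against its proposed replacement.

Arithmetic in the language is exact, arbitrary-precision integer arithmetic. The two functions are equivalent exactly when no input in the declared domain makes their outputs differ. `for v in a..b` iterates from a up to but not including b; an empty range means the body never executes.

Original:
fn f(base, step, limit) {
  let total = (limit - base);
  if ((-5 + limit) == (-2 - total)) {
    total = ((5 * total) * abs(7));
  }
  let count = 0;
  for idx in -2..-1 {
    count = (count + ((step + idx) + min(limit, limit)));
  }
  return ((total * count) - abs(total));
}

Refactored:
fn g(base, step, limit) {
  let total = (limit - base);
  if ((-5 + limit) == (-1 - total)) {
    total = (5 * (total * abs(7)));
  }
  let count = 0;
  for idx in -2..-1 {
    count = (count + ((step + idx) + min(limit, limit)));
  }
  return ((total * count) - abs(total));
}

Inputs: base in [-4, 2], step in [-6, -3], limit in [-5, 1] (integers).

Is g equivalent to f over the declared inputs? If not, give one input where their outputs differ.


These are not equivalent — on base=-4, step=-6, limit=0 the outputs split (-36 vs -1260).
f: total becomes 4; next ((-5 + limit) == (-2 - total)) evaluates to false; next count becomes 0; next at idx=-2:; next count becomes -8; next final value -36
g: total becomes 4; next ((-5 + limit) == (-1 - total)) evaluates to true; next total becomes 140; next count becomes 0; next at idx=-2:; next count becomes -8; next final value -1260
verdict: not equivalent; witness: base=-4, step=-6, limit=0


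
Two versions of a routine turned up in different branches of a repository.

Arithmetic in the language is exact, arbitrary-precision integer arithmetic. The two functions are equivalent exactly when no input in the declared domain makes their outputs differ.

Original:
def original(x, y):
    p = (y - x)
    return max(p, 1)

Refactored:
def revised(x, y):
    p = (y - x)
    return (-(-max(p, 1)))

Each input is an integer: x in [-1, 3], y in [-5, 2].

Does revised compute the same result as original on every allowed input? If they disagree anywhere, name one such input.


Although same computation, different form, 40/40 inputs agree.
verdict: equivalent


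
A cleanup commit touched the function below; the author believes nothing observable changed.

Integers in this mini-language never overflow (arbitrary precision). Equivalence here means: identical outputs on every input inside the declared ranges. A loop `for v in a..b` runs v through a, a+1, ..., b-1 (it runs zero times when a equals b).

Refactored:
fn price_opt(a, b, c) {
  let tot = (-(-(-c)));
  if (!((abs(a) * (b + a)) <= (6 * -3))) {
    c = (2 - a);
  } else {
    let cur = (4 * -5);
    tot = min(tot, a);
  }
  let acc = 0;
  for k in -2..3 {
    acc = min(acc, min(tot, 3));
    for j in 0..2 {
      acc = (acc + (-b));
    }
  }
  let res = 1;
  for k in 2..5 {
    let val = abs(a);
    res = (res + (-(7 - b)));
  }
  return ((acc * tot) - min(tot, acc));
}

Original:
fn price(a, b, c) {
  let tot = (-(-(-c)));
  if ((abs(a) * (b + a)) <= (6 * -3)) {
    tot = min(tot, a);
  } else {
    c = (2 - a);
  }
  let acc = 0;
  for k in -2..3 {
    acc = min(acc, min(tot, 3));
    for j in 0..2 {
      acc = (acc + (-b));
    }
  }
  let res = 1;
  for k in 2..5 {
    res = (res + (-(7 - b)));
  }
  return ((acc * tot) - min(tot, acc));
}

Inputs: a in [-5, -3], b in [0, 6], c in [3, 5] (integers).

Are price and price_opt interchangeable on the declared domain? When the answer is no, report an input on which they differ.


Reading the diff, among the changes: boolean connective usage differs; also arithmetic usage differs; also constant usage differs; also local variable names differ; also min/max/abs usage differs; also statement counts differ.
Tracing a=-3, b=1, c=4: price: tot := -4 | ((abs(a) * (b + a)) <= (6 * -3)): false | c := 5 | acc := 0 | iter k=-2: | acc := -4 | iter j=0: | acc := -5 | iter j=1: | acc := -6 | iter k=-1: | acc := -6 | iter j=0: | acc := -7 | iter j=1: | acc := -8 | iter k=0: | acc := -8 | iter j=0: | acc := -9 | iter j=1: | acc := -10 | iter k=1: | acc := -10 | iter j=0: | acc := -11 | iter j=1: | acc := -12 | iter k=2: | acc := -12 | iter j=0: | acc := -13 | iter j=1: | acc := -14 | res := 1 | iter k=2: | res := -5 | iter k=3: | res := -11 | iter k=4: | res := -17 | result 70 | price_opt: tot := -4 | (!((abs(a) * (b + a)) <= (6 * -3))): true | c := 5 | acc := 0 | iter k=-2: | acc := -4 | iter j=0: | acc := -5 | iter j=1: | acc := -6 | iter k=-1: | acc := -6 | iter j=0: | acc := -7 | iter j=1: | acc := -8 | iter k=0: | acc := -8 | iter j=0: | acc := -9 | iter j=1: | acc := -10 | iter k=1: | acc := -10 | iter j=0: | acc := -11 | iter j=1: | acc := -12 | iter k=2: | acc := -12 | iter j=0: | acc := -13 | iter j=1: | acc := -14 | res := 1 | iter k=2: | val := 3 | res := -5 | iter k=3: | val := 3 | res := -11 | iter k=4: | val := 3 | res := -17 | result 70 — matching result 70.
Sweeping the whole domain (63 inputs) finds no disagreement.
verdict: equivalent


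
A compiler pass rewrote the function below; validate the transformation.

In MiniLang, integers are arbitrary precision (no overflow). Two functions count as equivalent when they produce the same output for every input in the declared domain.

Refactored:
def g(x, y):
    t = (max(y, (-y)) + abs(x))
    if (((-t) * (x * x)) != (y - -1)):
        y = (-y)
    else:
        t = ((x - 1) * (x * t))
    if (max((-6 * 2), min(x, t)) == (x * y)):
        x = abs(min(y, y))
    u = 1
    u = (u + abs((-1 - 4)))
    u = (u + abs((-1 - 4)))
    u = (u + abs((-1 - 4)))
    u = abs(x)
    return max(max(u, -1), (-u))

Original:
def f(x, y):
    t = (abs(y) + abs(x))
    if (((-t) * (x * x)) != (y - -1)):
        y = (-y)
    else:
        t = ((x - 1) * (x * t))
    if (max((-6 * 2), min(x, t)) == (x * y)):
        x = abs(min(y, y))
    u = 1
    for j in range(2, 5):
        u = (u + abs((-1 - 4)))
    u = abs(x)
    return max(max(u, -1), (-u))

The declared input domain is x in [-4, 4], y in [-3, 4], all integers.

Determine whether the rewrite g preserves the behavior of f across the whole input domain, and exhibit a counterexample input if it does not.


Changes here: constant usage differs, and arithmetic usage differs, and loop structure differs, and min/max/abs usage differs, and statement counts differ, and local variable names differ; the full 72-point sweep finds no disagreement.
verdict: equivalent


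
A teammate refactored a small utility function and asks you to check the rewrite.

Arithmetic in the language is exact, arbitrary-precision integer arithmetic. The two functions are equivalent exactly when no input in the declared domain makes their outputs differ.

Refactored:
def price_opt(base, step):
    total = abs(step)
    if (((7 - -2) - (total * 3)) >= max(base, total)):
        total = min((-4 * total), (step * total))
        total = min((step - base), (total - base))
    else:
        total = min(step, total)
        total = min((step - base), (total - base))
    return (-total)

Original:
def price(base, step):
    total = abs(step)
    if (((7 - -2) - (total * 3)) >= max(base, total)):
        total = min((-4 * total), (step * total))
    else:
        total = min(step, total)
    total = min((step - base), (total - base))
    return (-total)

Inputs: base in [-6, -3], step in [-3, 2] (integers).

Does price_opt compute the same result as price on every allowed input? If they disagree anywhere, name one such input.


Equivalent — the differences include arithmetic usage differs; and min/max/abs usage differs; and statement counts differ, yet no declared input distinguishes the two.
One worked example (base=-3, step=-1) — price: total = 1; (((7 - -2) - (total * 3)) >= max(base, total)) -> true; total = -4; total = -1; return 1; price_opt: total = 1; (((7 - -2) - (total * 3)) >= max(base, total)) -> true; total = -4; total = -1; return 1; agreement on 1.
An exhaustive pass over the 24 declared inputs shows identical outputs.
verdict: equivalent


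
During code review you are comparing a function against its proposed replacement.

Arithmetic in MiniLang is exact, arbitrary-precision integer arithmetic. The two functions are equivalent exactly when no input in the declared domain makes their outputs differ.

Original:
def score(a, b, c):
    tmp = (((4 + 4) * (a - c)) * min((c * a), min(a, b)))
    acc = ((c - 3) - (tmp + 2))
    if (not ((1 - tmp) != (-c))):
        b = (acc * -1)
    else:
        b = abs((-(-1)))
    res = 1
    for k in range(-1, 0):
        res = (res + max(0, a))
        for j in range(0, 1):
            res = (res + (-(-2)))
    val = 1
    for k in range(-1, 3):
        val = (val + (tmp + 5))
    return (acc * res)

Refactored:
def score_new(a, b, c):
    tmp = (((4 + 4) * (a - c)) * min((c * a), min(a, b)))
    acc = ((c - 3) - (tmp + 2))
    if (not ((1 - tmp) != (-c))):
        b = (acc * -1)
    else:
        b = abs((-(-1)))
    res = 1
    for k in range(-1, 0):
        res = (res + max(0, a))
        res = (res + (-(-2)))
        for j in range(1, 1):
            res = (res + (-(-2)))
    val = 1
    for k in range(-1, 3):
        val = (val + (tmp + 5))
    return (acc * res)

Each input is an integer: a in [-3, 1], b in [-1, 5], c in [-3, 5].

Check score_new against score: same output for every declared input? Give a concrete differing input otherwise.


The two are interchangeable: arithmetic usage differs; also statement counts differ; also constant usage differs; also loop structure differs, and every declared input agrees.
One worked example (a=-2, b=1, c=1) — score: tmp becomes 48; next acc becomes -52; next (not ((1 - tmp) != (-c))) evaluates to false; next b becomes 1; next res becomes 1; next at k=-1:; next res becomes 1; next at j=0:; next res becomes 3; next val becomes 1; next at k=-1:; next val becomes 54; next at k=0:; next val becomes 107; next at k=1:; next val becomes 160; next at k=2:; next val becomes 213; next final value -156; score_new: tmp becomes 48; next acc becomes -52; next (not ((1 - tmp) != (-c))) evaluates to false; next b becomes 1; next res becomes 1; next at k=-1:; next res becomes 1; next res becomes 3; next j never enters its loop body; next val becomes 1; next at k=-1:; next val becomes 54; next at k=0:; next val becomes 107; next at k=1:; next val becomes 160; next at k=2:; next val becomes 213; next final value -156; agreement on -156.
Across all 315 domain points the two functions coincide.
verdict: equivalent


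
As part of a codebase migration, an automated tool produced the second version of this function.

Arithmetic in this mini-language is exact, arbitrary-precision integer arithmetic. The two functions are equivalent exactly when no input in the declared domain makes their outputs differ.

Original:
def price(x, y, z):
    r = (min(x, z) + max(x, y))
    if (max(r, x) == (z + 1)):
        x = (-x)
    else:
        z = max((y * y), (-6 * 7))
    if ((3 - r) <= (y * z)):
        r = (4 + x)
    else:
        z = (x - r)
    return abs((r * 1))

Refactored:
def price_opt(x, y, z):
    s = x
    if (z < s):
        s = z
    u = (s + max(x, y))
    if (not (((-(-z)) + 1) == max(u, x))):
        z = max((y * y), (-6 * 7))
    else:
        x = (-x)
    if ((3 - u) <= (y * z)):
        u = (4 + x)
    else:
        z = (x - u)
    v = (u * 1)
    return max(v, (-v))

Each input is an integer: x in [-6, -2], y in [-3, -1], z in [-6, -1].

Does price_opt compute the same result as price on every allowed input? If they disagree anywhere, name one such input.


Side by side, the visible changes include: branching structure differs, plus comparison usage differs, plus local variable names differ, plus min/max/abs usage differs, plus statement counts differ, plus boolean connective usage differs.
Tracing x=-6, y=-3, z=-1: price: r=-9, then (max(r, x) == (z + 1)) is false, then z=9, then ((3 - r) <= (y * z)) is false, then z=3, then returns 9 | price_opt: s=-6, then (z < s) is false, then u=-9, then (not (((-(-z)) + 1) == max(u, x))) is true, then z=9, then ((3 - u) <= (y * z)) is false, then z=3, then v=-9, then returns 9 — matching result 9.
Across all 90 domain points the two functions coincide.
verdict: equivalent


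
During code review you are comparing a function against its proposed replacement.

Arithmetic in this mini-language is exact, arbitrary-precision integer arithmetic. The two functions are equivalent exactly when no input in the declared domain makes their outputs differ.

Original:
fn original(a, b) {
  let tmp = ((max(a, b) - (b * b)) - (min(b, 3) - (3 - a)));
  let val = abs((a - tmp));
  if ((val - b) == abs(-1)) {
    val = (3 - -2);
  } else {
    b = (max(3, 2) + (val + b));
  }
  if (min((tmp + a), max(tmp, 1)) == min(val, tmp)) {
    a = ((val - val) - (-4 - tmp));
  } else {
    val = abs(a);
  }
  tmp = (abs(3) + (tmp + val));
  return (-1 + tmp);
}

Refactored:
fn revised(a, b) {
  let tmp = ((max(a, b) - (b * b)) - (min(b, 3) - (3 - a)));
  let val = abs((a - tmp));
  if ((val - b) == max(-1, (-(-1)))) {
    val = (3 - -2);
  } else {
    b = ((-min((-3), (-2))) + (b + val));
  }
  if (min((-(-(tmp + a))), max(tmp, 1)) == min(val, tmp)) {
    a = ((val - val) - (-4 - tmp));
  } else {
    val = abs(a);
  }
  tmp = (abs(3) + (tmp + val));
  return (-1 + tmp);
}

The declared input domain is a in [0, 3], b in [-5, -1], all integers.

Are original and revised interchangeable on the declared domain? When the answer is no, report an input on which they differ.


The two are interchangeable: min/max/abs usage differs, and constant usage differs, and every declared input agrees.
Tracing a=1, b=-1: original: tmp := 3 | val := 2 | ((val - b) == abs(-1)): false | b := 4 | (min((tmp + a), max(tmp, 1)) == min(val, tmp)): false | val := 1 | tmp := 7 | result 6 | revised: tmp := 3 | val := 2 | ((val - b) == max(-1, (-(-1)))): false | b := 4 | (min((-(-(tmp + a))), max(tmp, 1)) == min(val, tmp)): false | val := 1 | tmp := 7 | result 6 — matching result 6.
Sweeping the whole domain (20 inputs) finds no disagreement.
verdict: equivalent


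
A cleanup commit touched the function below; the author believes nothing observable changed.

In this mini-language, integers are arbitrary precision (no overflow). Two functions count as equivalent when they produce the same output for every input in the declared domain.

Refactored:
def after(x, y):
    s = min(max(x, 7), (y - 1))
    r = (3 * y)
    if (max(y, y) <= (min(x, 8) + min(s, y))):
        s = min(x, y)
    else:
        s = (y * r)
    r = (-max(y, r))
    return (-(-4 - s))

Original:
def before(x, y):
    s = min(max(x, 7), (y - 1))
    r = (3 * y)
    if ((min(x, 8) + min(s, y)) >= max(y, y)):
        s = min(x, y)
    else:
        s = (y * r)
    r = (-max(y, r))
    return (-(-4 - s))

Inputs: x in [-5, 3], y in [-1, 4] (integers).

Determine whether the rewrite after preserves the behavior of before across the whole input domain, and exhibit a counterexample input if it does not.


Reading the diff, among the changes: comparison usage differs.
Spot check at x=2, y=0 — before: s = -1; r = 0; ((min(x, 8) + min(s, y)) >= max(y, y)) -> true; s = 0; r = 0; return 4. after: s = -1; r = 0; (max(y, y) <= (min(x, 8) + min(s, y))) -> true; s = 0; r = 0; return 4. Both give 4.
Sweeping the whole domain (54 inputs) finds no disagreement.
verdict: equivalent


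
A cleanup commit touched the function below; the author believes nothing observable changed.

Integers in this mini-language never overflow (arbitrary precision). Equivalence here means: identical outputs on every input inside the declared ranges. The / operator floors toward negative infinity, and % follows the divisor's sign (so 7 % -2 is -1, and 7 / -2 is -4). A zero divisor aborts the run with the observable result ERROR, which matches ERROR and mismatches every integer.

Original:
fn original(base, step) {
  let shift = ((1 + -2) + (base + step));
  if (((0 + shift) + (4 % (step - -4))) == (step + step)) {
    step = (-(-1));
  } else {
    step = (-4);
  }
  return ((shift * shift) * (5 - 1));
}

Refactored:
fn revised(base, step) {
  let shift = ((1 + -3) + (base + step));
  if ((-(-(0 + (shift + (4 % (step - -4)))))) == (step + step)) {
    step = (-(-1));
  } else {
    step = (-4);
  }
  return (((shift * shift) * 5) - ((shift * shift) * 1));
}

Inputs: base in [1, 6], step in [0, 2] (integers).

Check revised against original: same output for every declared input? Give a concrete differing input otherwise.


Take base=1, step=0.
original: shift becomes 0; next (((0 + shift) + (4 % (step - -4))) == (step + step)) evaluates to true; next step becomes 1; next final value 0
revised: shift becomes -1; next ((-(-(0 + (shift + (4 % (step - -4)))))) == (step + step)) evaluates to false; next step becomes -4; next final value 4
0 vs 4 — the two versions disagree here.
verdict: not equivalent; witness: base=1, step=0


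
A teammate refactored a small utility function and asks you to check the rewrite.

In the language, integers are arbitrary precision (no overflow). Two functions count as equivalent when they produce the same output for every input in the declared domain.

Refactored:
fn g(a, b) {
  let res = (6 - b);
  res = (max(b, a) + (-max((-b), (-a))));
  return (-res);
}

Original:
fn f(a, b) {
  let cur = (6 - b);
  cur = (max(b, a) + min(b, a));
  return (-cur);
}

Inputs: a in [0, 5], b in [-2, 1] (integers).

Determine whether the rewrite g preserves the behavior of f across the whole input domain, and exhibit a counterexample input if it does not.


Changes here: min/max/abs usage differs; and local variable names differ; the full 24-point sweep finds no disagreement.
verdict: equivalent
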